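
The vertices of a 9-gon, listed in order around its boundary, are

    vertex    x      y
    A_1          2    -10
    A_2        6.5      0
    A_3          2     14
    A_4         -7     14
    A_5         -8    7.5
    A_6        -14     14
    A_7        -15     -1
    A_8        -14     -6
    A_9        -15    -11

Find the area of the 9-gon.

Apply Gauss's area formula: 2A = Σ (x_i·y_{i+1} − x_{i+1}·y_i), indices taken mod 9.
A_1→A_2: (2)(0) − (6.5)(-10) = 65
A_2→A_3: (6.5)(14) − (2)(0) = 91
A_3→A_4: (2)(14) − (-7)(14) = 126
A_4→A_5: (-7)(7.5) − (-8)(14) = 59.5
A_5→A_6: (-8)(14) − (-14)(7.5) = -7
A_6→A_7: (-14)(-1) − (-15)(14) = 224
A_7→A_8: (-15)(-6) − (-14)(-1) = 76
A_8→A_9: (-14)(-11) − (-15)(-6) = 64
A_9→A_1: (-15)(-10) − (2)(-11) = 172
Σ = 870.5
Area = |Σ|/2 = 435.25.

435.25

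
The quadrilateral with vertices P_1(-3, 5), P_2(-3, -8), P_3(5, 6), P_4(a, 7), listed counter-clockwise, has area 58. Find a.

1

The doubled signed area Σ (x_i y_{i+1} − x_{i+1} y_i) is linear in a.
With a=0 it equals 117; the coefficient of a is -1 (from the two edges through P_4).
So -1·a + 117 = 2·58 = 116 ⇒ a = 1.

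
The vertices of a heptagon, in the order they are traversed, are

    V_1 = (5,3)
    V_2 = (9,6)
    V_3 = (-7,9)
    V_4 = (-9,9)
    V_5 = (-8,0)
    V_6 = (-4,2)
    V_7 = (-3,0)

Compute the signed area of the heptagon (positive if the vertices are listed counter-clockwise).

98.5

Σ = (3) + (123) + (18) + (72) + (-16) + (6) + (-9) = 197
Signed area = Σ/2 = 98.5 (positive ⇒ counter-clockwise traversal).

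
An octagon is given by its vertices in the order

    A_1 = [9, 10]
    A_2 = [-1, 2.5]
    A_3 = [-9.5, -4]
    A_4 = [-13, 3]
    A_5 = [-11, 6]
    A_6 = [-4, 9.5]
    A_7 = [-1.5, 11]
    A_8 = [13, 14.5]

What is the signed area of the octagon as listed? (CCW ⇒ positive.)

-170.375

Apply the surveyor's formula: 2A = Σ (x_i·y_{i+1} − x_{i+1}·y_i), indices taken mod 8.
Σ = (32.5) + (27.75) + (-80.5) + (-45) + (-80.5) + (-29.75) + (-164.75) + (-0.5) = -340.75
Signed area = Σ/2 = -170.375 (negative ⇒ clockwise traversal).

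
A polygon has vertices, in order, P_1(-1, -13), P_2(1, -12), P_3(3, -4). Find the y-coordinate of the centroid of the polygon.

-29/3

Apply the surveyor's formula. First the cross-terms c_i = x_i·y_{i+1} − x_{i+1}·y_i:
  25, 32, -43  ⇒  2A = 14, A = 7.
Then Σ (y_i + y_{i+1})·c_i = -406, so ȳ = -406 / (6·7) = -29/3.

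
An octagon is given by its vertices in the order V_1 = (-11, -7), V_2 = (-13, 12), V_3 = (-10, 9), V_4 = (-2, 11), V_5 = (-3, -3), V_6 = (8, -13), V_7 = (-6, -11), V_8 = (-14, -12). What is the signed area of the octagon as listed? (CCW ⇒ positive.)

Apply the surveyor's formula: 2A = Σ (x_i·y_{i+1} − x_{i+1}·y_i), indices taken mod 8.
Σ = (-223) + (3) + (-92) + (39) + (63) + (-166) + (-82) + (-34) = -492
Signed area = Σ/2 = -246 (negative ⇒ clockwise traversal).

-246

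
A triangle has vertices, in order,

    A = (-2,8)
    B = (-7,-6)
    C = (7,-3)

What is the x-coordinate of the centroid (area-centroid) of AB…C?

Apply Gauss's area formula. First the cross-terms c_i = x_i·y_{i+1} − x_{i+1}·y_i:
  68, 63, 50  ⇒  2A = 181, A = 90.5.
Then Σ (x_i + x_{i+1})·c_i = -362, so x̄ = -362 / (6·90.5) = -2/3.

-2/3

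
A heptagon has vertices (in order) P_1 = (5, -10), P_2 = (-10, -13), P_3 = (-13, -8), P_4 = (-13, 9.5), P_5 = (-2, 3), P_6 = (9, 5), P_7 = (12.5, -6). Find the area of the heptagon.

Apply the surveyor's formula: 2A = Σ (x_i·y_{i+1} − x_{i+1}·y_i), indices taken mod 7.
Σ = (-165) + (-89) + (-227.5) + (-20) + (-37) + (-116.5) + (-95) = -750
Area = |Σ|/2 = 375.

375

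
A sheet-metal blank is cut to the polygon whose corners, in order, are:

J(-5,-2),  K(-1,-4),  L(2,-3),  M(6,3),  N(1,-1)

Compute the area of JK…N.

18.5

Apply Gauss's area formula: 2A = Σ (x_i·y_{i+1} − x_{i+1}·y_i), indices taken mod 5.
Σ = (18) + (11) + (24) + (-9) + (-7) = 37
Area = |Σ|/2 = 18.5.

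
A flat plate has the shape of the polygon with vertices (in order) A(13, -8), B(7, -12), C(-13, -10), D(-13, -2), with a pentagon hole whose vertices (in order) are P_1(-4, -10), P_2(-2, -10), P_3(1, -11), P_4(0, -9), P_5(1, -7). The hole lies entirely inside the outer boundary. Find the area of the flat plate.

Outer boundary:
A→B: (13)(-12) − (7)(-8) = -100
B→C: (7)(-10) − (-13)(-12) = -226
C→D: (-13)(-2) − (-13)(-10) = -104
D→A: (-13)(-8) − (13)(-2) = 130
Σ = -300
Area = |Σ|/2 = 150.
Hole:
Apply Gauss's area formula: 2A = Σ (x_i·y_{i+1} − x_{i+1}·y_i), indices taken mod 5.
Σ = (20) + (32) + (-9) + (9) + (-38) = 14
Area = |Σ|/2 = 7.
Net area = 150 − 7 = 143.

143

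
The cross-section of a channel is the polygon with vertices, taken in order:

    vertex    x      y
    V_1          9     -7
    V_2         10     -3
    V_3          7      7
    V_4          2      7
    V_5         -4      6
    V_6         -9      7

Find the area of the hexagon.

117.5

Apply the shoelace (surveyor's) formula: 2A = Σ (x_i·y_{i+1} − x_{i+1}·y_i), indices taken mod 6.
Σ = (43) + (91) + (35) + (40) + (26) + (0) = 235
Area = |Σ|/2 = 117.5.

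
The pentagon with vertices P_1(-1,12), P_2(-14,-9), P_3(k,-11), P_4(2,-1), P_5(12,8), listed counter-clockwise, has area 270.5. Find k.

1

Write out the shoelace sum; only the two edges meeting at P_3 involve k:
2·Area = [((-14)·(-11) − k·(-9)) + (k·(-1) − 2·(-11))] + 357
       = 8·k + 533 = 541
⇒ k = 1.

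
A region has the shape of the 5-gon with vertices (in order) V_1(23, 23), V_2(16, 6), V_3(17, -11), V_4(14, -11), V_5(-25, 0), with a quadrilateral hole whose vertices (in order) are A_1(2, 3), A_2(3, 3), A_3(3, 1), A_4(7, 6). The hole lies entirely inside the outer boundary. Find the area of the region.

690

Outer boundary:
Apply the shoelace (surveyor's) formula: 2A = Σ (x_i·y_{i+1} − x_{i+1}·y_i), indices taken mod 5.
V_1→V_2: (23)(6) − (16)(23) = -230
V_2→V_3: (16)(-11) − (17)(6) = -278
V_3→V_4: (17)(-11) − (14)(-11) = -33
V_4→V_5: (14)(0) − (-25)(-11) = -275
V_5→V_1: (-25)(23) − (23)(0) = -575
Σ = -1391
Area = |Σ|/2 = 695.5.
Hole:
Apply the shoelace formula: 2A = Σ (x_i·y_{i+1} − x_{i+1}·y_i), indices taken mod 4.
Σ = (-3) + (-6) + (11) + (9) = 11
Area = |Σ|/2 = 5.5.
Net area = 695.5 − 5.5 = 690.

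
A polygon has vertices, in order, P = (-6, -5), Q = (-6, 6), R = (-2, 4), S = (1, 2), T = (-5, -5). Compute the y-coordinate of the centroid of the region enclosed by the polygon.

Apply Gauss's area formula. First the cross-terms c_i = x_i·y_{i+1} − x_{i+1}·y_i:
  -66, -12, -8, 5, -5  ⇒  2A = -86, A = -43.
Then Σ (y_i + y_{i+1})·c_i = -199, so ȳ = -199 / (6·(-43)) = 199/258.

199/258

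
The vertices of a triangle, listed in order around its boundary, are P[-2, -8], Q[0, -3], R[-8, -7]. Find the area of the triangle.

Apply the shoelace (surveyor's) formula: 2A = Σ (x_i·y_{i+1} − x_{i+1}·y_i), indices taken mod 3.
Σ = (6) + (-24) + (50) = 32
Area = |Σ|/2 = 16.

16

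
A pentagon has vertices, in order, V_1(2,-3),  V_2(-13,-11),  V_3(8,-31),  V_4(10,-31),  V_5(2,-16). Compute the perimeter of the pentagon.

|V_1V_2| = √((-15)² + (-8)²) = √289 = 17
|V_2V_3| = √((21)² + (-20)²) = √841 = 29
|V_3V_4| = √((2)² + (0)²) = √4 = 2
|V_4V_5| = √((-8)² + (15)²) = √289 = 17
|V_5V_1| = √((0)² + (13)²) = √169 = 13
Perimeter = 17 + 29 + 2 + 17 + 13 = 78.

78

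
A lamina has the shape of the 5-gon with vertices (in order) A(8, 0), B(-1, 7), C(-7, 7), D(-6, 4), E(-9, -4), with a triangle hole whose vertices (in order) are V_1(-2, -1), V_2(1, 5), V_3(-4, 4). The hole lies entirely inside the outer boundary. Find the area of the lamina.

Outer boundary:
Apply the shoelace (surveyor's) formula: 2A = Σ (x_i·y_{i+1} − x_{i+1}·y_i), indices taken mod 5.
Cross-terms: 56, 42, 14, 60, 32  ⇒  Σ = 204
Area = |Σ|/2 = 102.
Hole:
Apply the shoelace formula: 2A = Σ (x_i·y_{i+1} − x_{i+1}·y_i), indices taken mod 3.
Σ = (-9) + (24) + (12) = 27
Area = |Σ|/2 = 13.5.
Net area = 102 − 13.5 = 88.5.

88.5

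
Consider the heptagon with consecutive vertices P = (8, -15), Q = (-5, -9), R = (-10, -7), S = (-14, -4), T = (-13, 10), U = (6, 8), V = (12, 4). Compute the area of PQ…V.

450

Σ = (-147) + (-55) + (-58) + (-192) + (-164) + (-72) + (-212) = -900
Area = |Σ|/2 = 450.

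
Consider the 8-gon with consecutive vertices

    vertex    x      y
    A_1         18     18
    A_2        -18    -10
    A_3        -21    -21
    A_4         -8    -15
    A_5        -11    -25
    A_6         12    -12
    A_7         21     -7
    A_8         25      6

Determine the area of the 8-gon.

Σ = (144) + (168) + (147) + (35) + (432) + (168) + (301) + (342) = 1737
Area = |Σ|/2 = 868.5.

868.5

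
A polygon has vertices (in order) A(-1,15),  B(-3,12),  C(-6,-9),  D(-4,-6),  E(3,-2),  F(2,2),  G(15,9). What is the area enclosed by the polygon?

Apply Gauss's area formula: 2A = Σ (x_i·y_{i+1} − x_{i+1}·y_i), indices taken mod 7.
Cross-terms: 33, 99, 0, 26, 10, -12, 234  ⇒  Σ = 390
Area = |Σ|/2 = 195.

195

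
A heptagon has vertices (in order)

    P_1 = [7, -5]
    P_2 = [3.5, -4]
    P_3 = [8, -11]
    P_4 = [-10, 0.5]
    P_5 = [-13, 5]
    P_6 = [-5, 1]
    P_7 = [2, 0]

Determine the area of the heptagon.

83.25

Apply the shoelace formula: 2A = Σ (x_i·y_{i+1} − x_{i+1}·y_i), indices taken mod 7.
Σ = (-10.5) + (-6.5) + (-106) + (-43.5) + (12) + (-2) + (-10) = -166.5
Area = |Σ|/2 = 83.25.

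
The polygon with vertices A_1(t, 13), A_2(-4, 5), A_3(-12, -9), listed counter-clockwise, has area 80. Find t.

12

The doubled signed area Σ (x_i y_{i+1} − x_{i+1} y_i) is linear in t.
With t=0 it equals -8; the coefficient of t is 14 (from the two edges through A_1).
So 14·t + -8 = 2·80 = 160 ⇒ t = 12.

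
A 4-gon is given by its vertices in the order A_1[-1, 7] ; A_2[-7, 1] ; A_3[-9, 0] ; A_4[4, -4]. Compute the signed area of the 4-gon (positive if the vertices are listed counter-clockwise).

58.5

Apply the surveyor's formula: 2A = Σ (x_i·y_{i+1} − x_{i+1}·y_i), indices taken mod 4.
Σ = (48) + (9) + (36) + (24) = 117
Signed area = Σ/2 = 58.5 (positive ⇒ counter-clockwise traversal).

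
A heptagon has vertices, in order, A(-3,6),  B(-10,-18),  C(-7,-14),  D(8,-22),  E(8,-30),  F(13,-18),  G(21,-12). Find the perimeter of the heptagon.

|AB| = √((-7)² + (-24)²) = √625 = 25
|BC| = √((3)² + (4)²) = √25 = 5
|CD| = √((15)² + (-8)²) = √289 = 17
|DE| = √((0)² + (-8)²) = √64 = 8
|EF| = √((5)² + (12)²) = √169 = 13
|FG| = √((8)² + (6)²) = √100 = 10
|GA| = √((-24)² + (18)²) = √900 = 30
Perimeter = 25 + 5 + 17 + 8 + 13 + 10 + 30 = 108.

108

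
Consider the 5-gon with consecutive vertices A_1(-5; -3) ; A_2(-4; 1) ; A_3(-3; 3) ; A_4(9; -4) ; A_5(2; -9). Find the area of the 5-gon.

82.5

Apply the shoelace (surveyor's) formula: 2A = Σ (x_i·y_{i+1} − x_{i+1}·y_i), indices taken mod 5.
Cross-terms: -17, -9, -15, -73, -51  ⇒  Σ = -165
Area = |Σ|/2 = 82.5.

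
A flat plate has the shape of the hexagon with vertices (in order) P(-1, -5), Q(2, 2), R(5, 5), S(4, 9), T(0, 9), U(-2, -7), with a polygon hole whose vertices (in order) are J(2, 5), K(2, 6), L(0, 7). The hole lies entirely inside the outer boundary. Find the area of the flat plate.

Outer boundary:
Apply Gauss's area formula: 2A = Σ (x_i·y_{i+1} − x_{i+1}·y_i), indices taken mod 6.
Σ = (8) + (0) + (25) + (36) + (18) + (3) = 90
Area = |Σ|/2 = 45.
Hole:
J→K: (2)(6) − (2)(5) = 2
K→L: (2)(7) − (0)(6) = 14
L→J: (0)(5) − (2)(7) = -14
Σ = 2
Area = |Σ|/2 = 1.
Net area = 45 − 1 = 44.

44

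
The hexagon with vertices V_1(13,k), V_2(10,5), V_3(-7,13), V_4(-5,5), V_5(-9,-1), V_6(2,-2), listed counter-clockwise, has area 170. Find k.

Write out the shoelace sum; only the two edges meeting at V_1 involve k:
2·Area = [(2·k − 13·(-2)) + (13·5 − 10·k)] + 265
       = -8·k + 356 = 340
⇒ k = 2.

2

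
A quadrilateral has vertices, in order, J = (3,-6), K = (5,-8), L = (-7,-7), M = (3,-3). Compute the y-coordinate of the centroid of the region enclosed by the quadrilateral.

-157/26

Apply the shoelace (surveyor's) formula. First the cross-terms c_i = x_i·y_{i+1} − x_{i+1}·y_i:
  6, -91, 42, -9  ⇒  2A = -52, A = -26.
Then Σ (y_i + y_{i+1})·c_i = 942, so ȳ = 942 / (6·(-26)) = -157/26.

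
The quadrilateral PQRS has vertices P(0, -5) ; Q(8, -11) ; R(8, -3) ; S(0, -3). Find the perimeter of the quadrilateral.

28

|PQ| = √((8)² + (-6)²) = √100 = 10
|QR| = √((0)² + (8)²) = √64 = 8
|RS| = √((-8)² + (0)²) = √64 = 8
|SP| = √((0)² + (-2)²) = √4 = 2
Perimeter = 10 + 8 + 8 + 2 = 28.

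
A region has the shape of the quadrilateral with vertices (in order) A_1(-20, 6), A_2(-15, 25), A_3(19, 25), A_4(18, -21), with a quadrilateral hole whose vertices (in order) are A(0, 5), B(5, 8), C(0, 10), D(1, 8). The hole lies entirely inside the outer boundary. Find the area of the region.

Outer boundary:
A_1→A_2: (-20)(25) − (-15)(6) = -410
A_2→A_3: (-15)(25) − (19)(25) = -850
A_3→A_4: (19)(-21) − (18)(25) = -849
A_4→A_1: (18)(6) − (-20)(-21) = -312
Σ = -2421
Area = |Σ|/2 = 1210.5.
Hole:
A→B: (0)(8) − (5)(5) = -25
B→C: (5)(10) − (0)(8) = 50
C→D: (0)(8) − (1)(10) = -10
D→A: (1)(5) − (0)(8) = 5
Σ = 20
Area = |Σ|/2 = 10.
Net area = 1210.5 − 10 = 1200.5.

1200.5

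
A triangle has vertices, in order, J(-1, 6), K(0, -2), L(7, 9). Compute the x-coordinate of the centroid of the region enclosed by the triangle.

2

Apply the surveyor's formula. First the cross-terms c_i = x_i·y_{i+1} − x_{i+1}·y_i:
  2, 14, 51  ⇒  2A = 67, A = 33.5.
Then Σ (x_i + x_{i+1})·c_i = 402, so x̄ = 402 / (6·33.5) = 2.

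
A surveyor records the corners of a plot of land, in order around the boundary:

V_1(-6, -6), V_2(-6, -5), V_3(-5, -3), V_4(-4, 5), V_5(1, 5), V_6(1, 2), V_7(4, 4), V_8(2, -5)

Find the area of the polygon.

Apply the shoelace formula: 2A = Σ (x_i·y_{i+1} − x_{i+1}·y_i), indices taken mod 8.
Cross-terms: -6, -7, -37, -25, -3, -4, -28, -42  ⇒  Σ = -152
Area = |Σ|/2 = 76.

76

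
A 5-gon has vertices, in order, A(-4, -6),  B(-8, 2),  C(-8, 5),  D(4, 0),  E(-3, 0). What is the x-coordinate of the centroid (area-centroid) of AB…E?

Apply the shoelace (surveyor's) formula. First the cross-terms c_i = x_i·y_{i+1} − x_{i+1}·y_i:
  -56, -24, -20, 0, 18  ⇒  2A = -82, A = -41.
Then Σ (x_i + x_{i+1})·c_i = 1010, so x̄ = 1010 / (6·(-41)) = -505/123.

-505/123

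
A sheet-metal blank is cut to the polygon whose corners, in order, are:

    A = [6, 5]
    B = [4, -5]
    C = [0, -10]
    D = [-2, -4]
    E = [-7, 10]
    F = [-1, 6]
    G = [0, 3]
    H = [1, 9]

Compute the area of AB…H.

A→B: (6)(-5) − (4)(5) = -50
B→C: (4)(-10) − (0)(-5) = -40
C→D: (0)(-4) − (-2)(-10) = -20
D→E: (-2)(10) − (-7)(-4) = -48
E→F: (-7)(6) − (-1)(10) = -32
F→G: (-1)(3) − (0)(6) = -3
G→H: (0)(9) − (1)(3) = -3
H→A: (1)(5) − (6)(9) = -49
Σ = -245
Area = |Σ|/2 = 122.5.

122.5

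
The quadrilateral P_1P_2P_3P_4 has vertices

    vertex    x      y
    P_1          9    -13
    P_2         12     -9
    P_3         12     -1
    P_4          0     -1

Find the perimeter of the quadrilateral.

|P_1P_2| = √((3)² + (4)²) = √25 = 5
|P_2P_3| = √((0)² + (8)²) = √64 = 8
|P_3P_4| = √((-12)² + (0)²) = √144 = 12
|P_4P_1| = √((9)² + (-12)²) = √225 = 15
Perimeter = 5 + 8 + 12 + 15 = 40.

40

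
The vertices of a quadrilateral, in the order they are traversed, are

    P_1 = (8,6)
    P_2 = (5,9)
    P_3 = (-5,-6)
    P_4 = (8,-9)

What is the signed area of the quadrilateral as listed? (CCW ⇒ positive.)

135

Cross-terms: 42, 15, 93, 120  ⇒  Σ = 270
Signed area = Σ/2 = 135 (positive ⇒ counter-clockwise traversal).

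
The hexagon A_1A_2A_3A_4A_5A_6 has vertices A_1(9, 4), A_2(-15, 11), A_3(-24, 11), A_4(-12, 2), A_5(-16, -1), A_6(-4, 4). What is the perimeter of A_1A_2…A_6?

|A_1A_2| = √((-24)² + (7)²) = √625 = 25
|A_2A_3| = √((-9)² + (0)²) = √81 = 9
|A_3A_4| = √((12)² + (-9)²) = √225 = 15
|A_4A_5| = √((-4)² + (-3)²) = √25 = 5
|A_5A_6| = √((12)² + (5)²) = √169 = 13
|A_6A_1| = √((13)² + (0)²) = √169 = 13
Perimeter = 25 + 9 + 15 + 5 + 13 + 13 = 80.

80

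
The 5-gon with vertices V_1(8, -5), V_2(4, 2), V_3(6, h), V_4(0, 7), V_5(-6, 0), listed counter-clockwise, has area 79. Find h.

The doubled signed area Σ (x_i y_{i+1} − x_{i+1} y_i) is linear in h.
With h=0 it equals 138; the coefficient of h is 4 (from the two edges through V_3).
So 4·h + 138 = 2·79 = 158 ⇒ h = 5.

5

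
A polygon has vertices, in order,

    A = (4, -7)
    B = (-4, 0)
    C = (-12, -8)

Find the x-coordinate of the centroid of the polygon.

Apply the surveyor's formula. First the cross-terms c_i = x_i·y_{i+1} − x_{i+1}·y_i:
  -28, 32, 116  ⇒  2A = 120, A = 60.
Then Σ (x_i + x_{i+1})·c_i = -1440, so x̄ = -1440 / (6·60) = -4.

-4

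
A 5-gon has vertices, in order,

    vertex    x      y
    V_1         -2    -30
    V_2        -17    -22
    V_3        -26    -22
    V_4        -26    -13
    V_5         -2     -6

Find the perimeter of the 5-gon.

|V_1V_2| = √((-15)² + (8)²) = √289 = 17
|V_2V_3| = √((-9)² + (0)²) = √81 = 9
|V_3V_4| = √((0)² + (9)²) = √81 = 9
|V_4V_5| = √((24)² + (7)²) = √625 = 25
|V_5V_1| = √((0)² + (-24)²) = √576 = 24
Perimeter = 17 + 9 + 9 + 25 + 24 = 84.

84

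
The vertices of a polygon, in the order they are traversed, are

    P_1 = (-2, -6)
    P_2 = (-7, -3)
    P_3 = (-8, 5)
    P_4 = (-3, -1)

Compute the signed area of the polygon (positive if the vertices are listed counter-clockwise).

Apply the surveyor's formula: 2A = Σ (x_i·y_{i+1} − x_{i+1}·y_i), indices taken mod 4.
P_1→P_2: (-2)(-3) − (-7)(-6) = -36
P_2→P_3: (-7)(5) − (-8)(-3) = -59
P_3→P_4: (-8)(-1) − (-3)(5) = 23
P_4→P_1: (-3)(-6) − (-2)(-1) = 16
Σ = -56
Signed area = Σ/2 = -28 (negative ⇒ clockwise traversal).

-28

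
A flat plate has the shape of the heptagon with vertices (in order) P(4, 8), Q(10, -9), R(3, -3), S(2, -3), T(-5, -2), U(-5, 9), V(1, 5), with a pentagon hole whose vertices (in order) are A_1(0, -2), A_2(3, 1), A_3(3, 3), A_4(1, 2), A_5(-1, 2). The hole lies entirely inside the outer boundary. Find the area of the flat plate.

110.5

Outer boundary:
Apply Gauss's area formula: 2A = Σ (x_i·y_{i+1} − x_{i+1}·y_i), indices taken mod 7.
P→Q: (4)(-9) − (10)(8) = -116
Q→R: (10)(-3) − (3)(-9) = -3
R→S: (3)(-3) − (2)(-3) = -3
S→T: (2)(-2) − (-5)(-3) = -19
T→U: (-5)(9) − (-5)(-2) = -55
U→V: (-5)(5) − (1)(9) = -34
V→P: (1)(8) − (4)(5) = -12
Σ = -242
Area = |Σ|/2 = 121.
Hole:
A_1→A_2: (0)(1) − (3)(-2) = 6
A_2→A_3: (3)(3) − (3)(1) = 6
A_3→A_4: (3)(2) − (1)(3) = 3
A_4→A_5: (1)(2) − (-1)(2) = 4
A_5→A_1: (-1)(-2) − (0)(2) = 2
Σ = 21
Area = |Σ|/2 = 10.5.
Net area = 121 − 10.5 = 110.5.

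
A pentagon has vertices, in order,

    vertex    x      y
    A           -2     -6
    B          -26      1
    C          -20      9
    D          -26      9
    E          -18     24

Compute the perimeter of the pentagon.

|AB| = √((-24)² + (7)²) = √625 = 25
|BC| = √((6)² + (8)²) = √100 = 10
|CD| = √((-6)² + (0)²) = √36 = 6
|DE| = √((8)² + (15)²) = √289 = 17
|EA| = √((16)² + (-30)²) = √1156 = 34
Perimeter = 25 + 10 + 6 + 17 + 34 = 92.

92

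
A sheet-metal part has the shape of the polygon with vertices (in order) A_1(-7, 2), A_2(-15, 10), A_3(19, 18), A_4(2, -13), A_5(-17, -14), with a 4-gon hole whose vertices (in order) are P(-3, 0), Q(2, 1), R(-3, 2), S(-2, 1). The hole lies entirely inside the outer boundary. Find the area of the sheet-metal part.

Outer boundary:
Σ = (-40) + (-460) + (-283) + (-249) + (-132) = -1164
Area = |Σ|/2 = 582.
Hole:
Apply the shoelace formula: 2A = Σ (x_i·y_{i+1} − x_{i+1}·y_i), indices taken mod 4.
Σ = (-3) + (7) + (1) + (3) = 8
Area = |Σ|/2 = 4.
Net area = 582 − 4 = 578.

578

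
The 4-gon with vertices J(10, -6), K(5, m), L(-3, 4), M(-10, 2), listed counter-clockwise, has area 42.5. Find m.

Write out the shoelace sum; only the two edges meeting at K involve m:
2·Area = [(10·m − 5·(-6)) + (5·4 − (-3)·m)] + 74
       = 13·m + 124 = 85
⇒ m = -3.

-3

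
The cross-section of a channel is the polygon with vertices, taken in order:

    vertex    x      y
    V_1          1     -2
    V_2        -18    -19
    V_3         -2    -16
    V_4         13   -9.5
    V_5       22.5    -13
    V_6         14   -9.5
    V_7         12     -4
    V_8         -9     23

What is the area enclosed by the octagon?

Apply the shoelace formula: 2A = Σ (x_i·y_{i+1} − x_{i+1}·y_i), indices taken mod 8.
Cross-terms: -55, 250, 227, 44.75, -31.75, 58, 240, -5  ⇒  Σ = 728
Area = |Σ|/2 = 364.

364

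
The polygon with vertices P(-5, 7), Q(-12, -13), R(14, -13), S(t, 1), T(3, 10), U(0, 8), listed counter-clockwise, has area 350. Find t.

6

The doubled signed area Σ (x_i y_{i+1} − x_{i+1} y_i) is linear in t.
With t=0 it equals 562; the coefficient of t is 23 (from the two edges through S).
So 23·t + 562 = 2·350 = 700 ⇒ t = 6.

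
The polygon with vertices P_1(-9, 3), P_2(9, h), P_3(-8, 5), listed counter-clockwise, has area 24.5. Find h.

-10

Write out the shoelace sum; only the two edges meeting at P_2 involve h:
2·Area = [((-9)·h − 9·3) + (9·5 − (-8)·h)] + 21
       = -1·h + 39 = 49
⇒ h = -10.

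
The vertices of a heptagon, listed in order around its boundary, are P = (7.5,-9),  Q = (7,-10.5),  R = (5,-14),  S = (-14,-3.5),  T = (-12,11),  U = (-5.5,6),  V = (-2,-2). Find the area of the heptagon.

Apply the shoelace (surveyor's) formula: 2A = Σ (x_i·y_{i+1} − x_{i+1}·y_i), indices taken mod 7.
Σ = (-15.75) + (-45.5) + (-213.5) + (-196) + (-11.5) + (23) + (33) = -426.25
Area = |Σ|/2 = 213.125.

213.125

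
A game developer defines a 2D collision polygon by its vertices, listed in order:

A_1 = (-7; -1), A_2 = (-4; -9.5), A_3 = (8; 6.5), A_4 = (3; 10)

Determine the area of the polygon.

120

Σ = (62.5) + (50) + (60.5) + (67) = 240
Area = |Σ|/2 = 120.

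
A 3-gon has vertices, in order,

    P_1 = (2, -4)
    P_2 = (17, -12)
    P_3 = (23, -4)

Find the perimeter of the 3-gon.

48

|P_1P_2| = √((15)² + (-8)²) = √289 = 17
|P_2P_3| = √((6)² + (8)²) = √100 = 10
|P_3P_1| = √((-21)² + (0)²) = √441 = 21
Perimeter = 17 + 10 + 21 = 48.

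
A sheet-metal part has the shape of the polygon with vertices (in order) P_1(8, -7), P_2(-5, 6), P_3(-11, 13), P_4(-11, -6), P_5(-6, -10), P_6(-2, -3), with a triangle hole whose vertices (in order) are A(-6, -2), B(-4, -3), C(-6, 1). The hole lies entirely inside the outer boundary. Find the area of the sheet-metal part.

163.5

Outer boundary:
Apply the shoelace (surveyor's) formula: 2A = Σ (x_i·y_{i+1} − x_{i+1}·y_i), indices taken mod 6.
Σ = (13) + (1) + (209) + (74) + (-2) + (38) = 333
Area = |Σ|/2 = 166.5.
Hole:
Apply the surveyor's formula: 2A = Σ (x_i·y_{i+1} − x_{i+1}·y_i), indices taken mod 3.
Σ = (10) + (-22) + (18) = 6
Area = |Σ|/2 = 3.
Net area = 166.5 − 3 = 163.5.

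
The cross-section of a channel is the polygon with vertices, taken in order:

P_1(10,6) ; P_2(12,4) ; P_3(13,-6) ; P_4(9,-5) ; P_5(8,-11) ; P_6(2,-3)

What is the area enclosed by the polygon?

93

Apply the shoelace formula: 2A = Σ (x_i·y_{i+1} − x_{i+1}·y_i), indices taken mod 6.
P_1→P_2: (10)(4) − (12)(6) = -32
P_2→P_3: (12)(-6) − (13)(4) = -124
P_3→P_4: (13)(-5) − (9)(-6) = -11
P_4→P_5: (9)(-11) − (8)(-5) = -59
P_5→P_6: (8)(-3) − (2)(-11) = -2
P_6→P_1: (2)(6) − (10)(-3) = 42
Σ = -186
Area = |Σ|/2 = 93.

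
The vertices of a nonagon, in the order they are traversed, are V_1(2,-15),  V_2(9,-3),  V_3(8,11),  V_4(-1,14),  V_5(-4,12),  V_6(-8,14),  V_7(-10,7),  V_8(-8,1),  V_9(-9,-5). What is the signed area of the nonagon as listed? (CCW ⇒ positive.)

V_1→V_2: (2)(-3) − (9)(-15) = 129
V_2→V_3: (9)(11) − (8)(-3) = 123
V_3→V_4: (8)(14) − (-1)(11) = 123
V_4→V_5: (-1)(12) − (-4)(14) = 44
V_5→V_6: (-4)(14) − (-8)(12) = 40
V_6→V_7: (-8)(7) − (-10)(14) = 84
V_7→V_8: (-10)(1) − (-8)(7) = 46
V_8→V_9: (-8)(-5) − (-9)(1) = 49
V_9→V_1: (-9)(-15) − (2)(-5) = 145
Σ = 783
Signed area = Σ/2 = 391.5 (positive ⇒ counter-clockwise traversal).

391.5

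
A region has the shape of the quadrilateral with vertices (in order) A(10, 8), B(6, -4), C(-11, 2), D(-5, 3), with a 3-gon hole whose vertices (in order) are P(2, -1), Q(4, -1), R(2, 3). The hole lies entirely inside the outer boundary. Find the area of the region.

Outer boundary:
Apply the shoelace (surveyor's) formula: 2A = Σ (x_i·y_{i+1} − x_{i+1}·y_i), indices taken mod 4.
Σ = (-88) + (-32) + (-23) + (-70) = -213
Area = |Σ|/2 = 106.5.
Hole:
Apply Gauss's area formula: 2A = Σ (x_i·y_{i+1} − x_{i+1}·y_i), indices taken mod 3.
Σ = (2) + (14) + (-8) = 8
Area = |Σ|/2 = 4.
Net area = 106.5 − 4 = 102.5.

102.5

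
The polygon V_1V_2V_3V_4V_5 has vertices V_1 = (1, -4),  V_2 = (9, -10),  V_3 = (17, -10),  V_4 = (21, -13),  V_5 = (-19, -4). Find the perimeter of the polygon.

|V_1V_2| = √((8)² + (-6)²) = √100 = 10
|V_2V_3| = √((8)² + (0)²) = √64 = 8
|V_3V_4| = √((4)² + (-3)²) = √25 = 5
|V_4V_5| = √((-40)² + (9)²) = √1681 = 41
|V_5V_1| = √((20)² + (0)²) = √400 = 20
Perimeter = 10 + 8 + 5 + 41 + 20 = 84.

84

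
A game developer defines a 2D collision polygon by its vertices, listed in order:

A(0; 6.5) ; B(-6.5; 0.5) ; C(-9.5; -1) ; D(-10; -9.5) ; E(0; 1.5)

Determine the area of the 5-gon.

Apply the shoelace (surveyor's) formula: 2A = Σ (x_i·y_{i+1} − x_{i+1}·y_i), indices taken mod 5.
A→B: (0)(0.5) − (-6.5)(6.5) = 42.25
B→C: (-6.5)(-1) − (-9.5)(0.5) = 11.25
C→D: (-9.5)(-9.5) − (-10)(-1) = 80.25
D→E: (-10)(1.5) − (0)(-9.5) = -15
E→A: (0)(6.5) − (0)(1.5) = 0
Σ = 118.75
Area = |Σ|/2 = 59.375.

59.375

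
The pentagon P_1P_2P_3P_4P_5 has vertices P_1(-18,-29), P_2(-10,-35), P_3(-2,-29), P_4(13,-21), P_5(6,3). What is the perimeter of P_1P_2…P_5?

102

|P_1P_2| = √((8)² + (-6)²) = √100 = 10
|P_2P_3| = √((8)² + (6)²) = √100 = 10
|P_3P_4| = √((15)² + (8)²) = √289 = 17
|P_4P_5| = √((-7)² + (24)²) = √625 = 25
|P_5P_1| = √((-24)² + (-32)²) = √1600 = 40
Perimeter = 10 + 10 + 17 + 25 + 40 = 102.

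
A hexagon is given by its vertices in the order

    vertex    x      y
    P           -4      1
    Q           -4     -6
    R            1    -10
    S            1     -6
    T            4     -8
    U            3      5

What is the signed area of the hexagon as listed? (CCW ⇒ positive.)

80.5

P→Q: (-4)(-6) − (-4)(1) = 28
Q→R: (-4)(-10) − (1)(-6) = 46
R→S: (1)(-6) − (1)(-10) = 4
S→T: (1)(-8) − (4)(-6) = 16
T→U: (4)(5) − (3)(-8) = 44
U→P: (3)(1) − (-4)(5) = 23
Σ = 161
Signed area = Σ/2 = 80.5 (positive ⇒ counter-clockwise traversal).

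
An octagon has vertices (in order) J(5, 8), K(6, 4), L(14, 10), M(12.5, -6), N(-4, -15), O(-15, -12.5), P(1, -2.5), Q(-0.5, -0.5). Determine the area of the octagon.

286.375

Σ = (-28) + (4) + (-209) + (-211.5) + (-175) + (50) + (-1.75) + (-1.5) = -572.75
Area = |Σ|/2 = 286.375.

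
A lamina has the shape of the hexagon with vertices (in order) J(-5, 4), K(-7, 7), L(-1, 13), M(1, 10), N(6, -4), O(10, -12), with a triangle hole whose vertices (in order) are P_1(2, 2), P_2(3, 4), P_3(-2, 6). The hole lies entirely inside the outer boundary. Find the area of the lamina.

109

Outer boundary:
Apply the shoelace formula: 2A = Σ (x_i·y_{i+1} − x_{i+1}·y_i), indices taken mod 6.
Cross-terms: -7, -84, -23, -64, -32, -20  ⇒  Σ = -230
Area = |Σ|/2 = 115.
Hole:
Cross-terms: 2, 26, -16  ⇒  Σ = 12
Area = |Σ|/2 = 6.
Net area = 115 − 6 = 109.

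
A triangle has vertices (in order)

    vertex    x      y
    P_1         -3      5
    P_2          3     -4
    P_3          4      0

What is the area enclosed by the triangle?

16.5

Apply Gauss's area formula: 2A = Σ (x_i·y_{i+1} − x_{i+1}·y_i), indices taken mod 3.
Σ = (-3) + (16) + (20) = 33
Area = |Σ|/2 = 16.5.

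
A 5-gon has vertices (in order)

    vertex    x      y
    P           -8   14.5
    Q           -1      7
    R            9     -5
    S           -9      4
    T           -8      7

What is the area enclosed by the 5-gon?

Apply the shoelace formula: 2A = Σ (x_i·y_{i+1} − x_{i+1}·y_i), indices taken mod 5.
Cross-terms: -41.5, -58, -9, -31, -60  ⇒  Σ = -199.5
Area = |Σ|/2 = 99.75.

99.75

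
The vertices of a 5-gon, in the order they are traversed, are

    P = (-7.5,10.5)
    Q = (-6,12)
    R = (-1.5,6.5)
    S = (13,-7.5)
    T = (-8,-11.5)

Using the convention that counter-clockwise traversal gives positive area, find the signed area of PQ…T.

-250.5

Apply the shoelace formula: 2A = Σ (x_i·y_{i+1} − x_{i+1}·y_i), indices taken mod 5.
P→Q: (-7.5)(12) − (-6)(10.5) = -27
Q→R: (-6)(6.5) − (-1.5)(12) = -21
R→S: (-1.5)(-7.5) − (13)(6.5) = -73.25
S→T: (13)(-11.5) − (-8)(-7.5) = -209.5
T→P: (-8)(10.5) − (-7.5)(-11.5) = -170.25
Σ = -501
Signed area = Σ/2 = -250.5 (negative ⇒ clockwise traversal).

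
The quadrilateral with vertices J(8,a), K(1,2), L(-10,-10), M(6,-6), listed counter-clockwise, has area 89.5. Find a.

-3

Write out the shoelace sum; only the two edges meeting at J involve a:
2·Area = [(6·a − 8·(-6)) + (8·2 − 1·a)] + 130
       = 5·a + 194 = 179
⇒ a = -3.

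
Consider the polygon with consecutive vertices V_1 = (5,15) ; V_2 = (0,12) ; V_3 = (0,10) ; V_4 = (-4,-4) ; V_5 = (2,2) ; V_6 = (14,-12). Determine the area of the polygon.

159

Apply the surveyor's formula: 2A = Σ (x_i·y_{i+1} − x_{i+1}·y_i), indices taken mod 6.
Σ = (60) + (0) + (40) + (0) + (-52) + (270) = 318
Area = |Σ|/2 = 159.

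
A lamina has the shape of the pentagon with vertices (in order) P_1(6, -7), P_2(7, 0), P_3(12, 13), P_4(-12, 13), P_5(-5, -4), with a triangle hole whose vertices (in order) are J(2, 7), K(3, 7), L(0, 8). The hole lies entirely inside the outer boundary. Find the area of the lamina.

311.5

Outer boundary:
Σ = (49) + (91) + (312) + (113) + (59) = 624
Area = |Σ|/2 = 312.
Hole:
Apply Gauss's area formula: 2A = Σ (x_i·y_{i+1} − x_{i+1}·y_i), indices taken mod 3.
Σ = (-7) + (24) + (-16) = 1
Area = |Σ|/2 = 0.5.
Net area = 312 − 0.5 = 311.5.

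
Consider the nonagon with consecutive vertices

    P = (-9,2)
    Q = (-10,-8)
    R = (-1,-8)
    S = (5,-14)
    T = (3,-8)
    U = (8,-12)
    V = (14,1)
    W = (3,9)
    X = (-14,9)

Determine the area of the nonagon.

376.5

Apply the shoelace (surveyor's) formula: 2A = Σ (x_i·y_{i+1} − x_{i+1}·y_i), indices taken mod 9.
Cross-terms: 92, 72, 54, 2, 28, 176, 123, 153, 53  ⇒  Σ = 753
Area = |Σ|/2 = 376.5.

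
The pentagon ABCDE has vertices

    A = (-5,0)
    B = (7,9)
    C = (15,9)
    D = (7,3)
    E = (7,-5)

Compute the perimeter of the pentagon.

54

|AB| = √((12)² + (9)²) = √225 = 15
|BC| = √((8)² + (0)²) = √64 = 8
|CD| = √((-8)² + (-6)²) = √100 = 10
|DE| = √((0)² + (-8)²) = √64 = 8
|EA| = √((-12)² + (5)²) = √169 = 13
Perimeter = 15 + 8 + 10 + 8 + 13 = 54.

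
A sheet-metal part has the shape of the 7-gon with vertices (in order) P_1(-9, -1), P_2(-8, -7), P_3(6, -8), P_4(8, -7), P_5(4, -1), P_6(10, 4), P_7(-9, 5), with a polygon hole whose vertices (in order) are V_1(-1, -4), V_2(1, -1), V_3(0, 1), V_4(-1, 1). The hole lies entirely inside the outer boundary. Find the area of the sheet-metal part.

178.5

Outer boundary:
Apply Gauss's area formula: 2A = Σ (x_i·y_{i+1} − x_{i+1}·y_i), indices taken mod 7.
P_1→P_2: (-9)(-7) − (-8)(-1) = 55
P_2→P_3: (-8)(-8) − (6)(-7) = 106
P_3→P_4: (6)(-7) − (8)(-8) = 22
P_4→P_5: (8)(-1) − (4)(-7) = 20
P_5→P_6: (4)(4) − (10)(-1) = 26
P_6→P_7: (10)(5) − (-9)(4) = 86
P_7→P_1: (-9)(-1) − (-9)(5) = 54
Σ = 369
Area = |Σ|/2 = 184.5.
Hole:
Apply the shoelace (surveyor's) formula: 2A = Σ (x_i·y_{i+1} − x_{i+1}·y_i), indices taken mod 4.
Cross-terms: 5, 1, 1, 5  ⇒  Σ = 12
Area = |Σ|/2 = 6.
Net area = 184.5 − 6 = 178.5.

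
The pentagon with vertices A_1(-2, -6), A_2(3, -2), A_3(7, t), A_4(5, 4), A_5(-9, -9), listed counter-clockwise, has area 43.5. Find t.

Write out the shoelace sum; only the two edges meeting at A_3 involve t:
2·Area = [(3·t − 7·(-2)) + (7·4 − 5·t)] + 49
       = -2·t + 91 = 87
⇒ t = 2.

2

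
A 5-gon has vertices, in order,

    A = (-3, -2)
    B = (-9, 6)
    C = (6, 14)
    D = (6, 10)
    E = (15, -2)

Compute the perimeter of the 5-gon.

64

|AB| = √((-6)² + (8)²) = √100 = 10
|BC| = √((15)² + (8)²) = √289 = 17
|CD| = √((0)² + (-4)²) = √16 = 4
|DE| = √((9)² + (-12)²) = √225 = 15
|EA| = √((-18)² + (0)²) = √324 = 18
Perimeter = 10 + 17 + 4 + 15 + 18 = 64.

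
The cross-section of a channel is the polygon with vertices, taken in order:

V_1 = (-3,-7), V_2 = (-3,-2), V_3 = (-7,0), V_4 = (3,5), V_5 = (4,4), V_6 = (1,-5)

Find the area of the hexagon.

59

Apply Gauss's area formula: 2A = Σ (x_i·y_{i+1} − x_{i+1}·y_i), indices taken mod 6.
V_1→V_2: (-3)(-2) − (-3)(-7) = -15
V_2→V_3: (-3)(0) − (-7)(-2) = -14
V_3→V_4: (-7)(5) − (3)(0) = -35
V_4→V_5: (3)(4) − (4)(5) = -8
V_5→V_6: (4)(-5) − (1)(4) = -24
V_6→V_1: (1)(-7) − (-3)(-5) = -22
Σ = -118
Area = |Σ|/2 = 59.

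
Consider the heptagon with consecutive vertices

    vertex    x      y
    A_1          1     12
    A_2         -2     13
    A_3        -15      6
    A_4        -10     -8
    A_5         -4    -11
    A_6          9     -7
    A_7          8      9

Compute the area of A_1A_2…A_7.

414.5

Apply Gauss's area formula: 2A = Σ (x_i·y_{i+1} − x_{i+1}·y_i), indices taken mod 7.
Cross-terms: 37, 183, 180, 78, 127, 137, 87  ⇒  Σ = 829
Area = |Σ|/2 = 414.5.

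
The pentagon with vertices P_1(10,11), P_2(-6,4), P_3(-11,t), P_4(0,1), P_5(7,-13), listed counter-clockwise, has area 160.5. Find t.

The doubled signed area Σ (x_i y_{i+1} − x_{i+1} y_i) is linear in t.
With t=0 it equals 339; the coefficient of t is -6 (from the two edges through P_3).
So -6·t + 339 = 2·160.5 = 321 ⇒ t = 3.

3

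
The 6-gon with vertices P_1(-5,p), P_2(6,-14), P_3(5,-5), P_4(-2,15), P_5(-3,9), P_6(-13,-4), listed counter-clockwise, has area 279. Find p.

The doubled signed area Σ (x_i y_{i+1} − x_{i+1} y_i) is linear in p.
With p=0 it equals 311; the coefficient of p is -19 (from the two edges through P_1).
So -19·p + 311 = 2·279 = 558 ⇒ p = -13.

-13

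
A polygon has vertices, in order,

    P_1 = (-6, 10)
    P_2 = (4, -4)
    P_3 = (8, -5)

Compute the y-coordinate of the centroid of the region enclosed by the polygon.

1/3

Apply the shoelace formula. First the cross-terms c_i = x_i·y_{i+1} − x_{i+1}·y_i:
  -16, 12, 50  ⇒  2A = 46, A = 23.
Then Σ (y_i + y_{i+1})·c_i = 46, so ȳ = 46 / (6·23) = 1/3.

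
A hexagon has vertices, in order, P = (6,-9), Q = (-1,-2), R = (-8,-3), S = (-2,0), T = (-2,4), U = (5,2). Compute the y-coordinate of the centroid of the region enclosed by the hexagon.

-179/129

Apply Gauss's area formula. First the cross-terms c_i = x_i·y_{i+1} − x_{i+1}·y_i:
  -21, -13, -6, -8, -24, -57  ⇒  2A = -129, A = -64.5.
Then Σ (y_i + y_{i+1})·c_i = 537, so ȳ = 537 / (6·(-64.5)) = -179/129.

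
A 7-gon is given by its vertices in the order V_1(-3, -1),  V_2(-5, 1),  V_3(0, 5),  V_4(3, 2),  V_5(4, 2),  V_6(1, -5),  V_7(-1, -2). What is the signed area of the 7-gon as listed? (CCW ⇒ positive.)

-42

Σ = (-8) + (-25) + (-15) + (-2) + (-22) + (-7) + (-5) = -84
Signed area = Σ/2 = -42 (negative ⇒ clockwise traversal).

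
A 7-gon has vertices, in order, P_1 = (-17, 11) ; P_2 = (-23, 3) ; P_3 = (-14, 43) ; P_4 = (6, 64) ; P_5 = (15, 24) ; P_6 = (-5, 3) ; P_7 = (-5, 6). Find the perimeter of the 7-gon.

166

|P_1P_2| = √((-6)² + (-8)²) = √100 = 10
|P_2P_3| = √((9)² + (40)²) = √1681 = 41
|P_3P_4| = √((20)² + (21)²) = √841 = 29
|P_4P_5| = √((9)² + (-40)²) = √1681 = 41
|P_5P_6| = √((-20)² + (-21)²) = √841 = 29
|P_6P_7| = √((0)² + (3)²) = √9 = 3
|P_7P_1| = √((-12)² + (5)²) = √169 = 13
Perimeter = 10 + 41 + 29 + 41 + 29 + 3 + 13 = 166.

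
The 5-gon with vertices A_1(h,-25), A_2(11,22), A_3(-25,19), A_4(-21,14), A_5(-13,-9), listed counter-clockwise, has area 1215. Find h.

The doubled signed area Σ (x_i y_{i+1} − x_{i+1} y_i) is linear in h.
With h=0 it equals 1779; the coefficient of h is 31 (from the two edges through A_1).
So 31·h + 1779 = 2·1215 = 2430 ⇒ h = 21.

21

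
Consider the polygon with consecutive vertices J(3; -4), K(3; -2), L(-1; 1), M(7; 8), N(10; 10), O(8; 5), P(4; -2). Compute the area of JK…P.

47

Apply the shoelace (surveyor's) formula: 2A = Σ (x_i·y_{i+1} − x_{i+1}·y_i), indices taken mod 7.
Σ = (6) + (1) + (-15) + (-10) + (-30) + (-36) + (-10) = -94
Area = |Σ|/2 = 47.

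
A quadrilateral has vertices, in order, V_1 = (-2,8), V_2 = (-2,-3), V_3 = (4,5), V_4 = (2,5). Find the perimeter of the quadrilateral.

28

|V_1V_2| = √((0)² + (-11)²) = √121 = 11
|V_2V_3| = √((6)² + (8)²) = √100 = 10
|V_3V_4| = √((-2)² + (0)²) = √4 = 2
|V_4V_1| = √((-4)² + (3)²) = √25 = 5
Perimeter = 11 + 10 + 2 + 5 = 28.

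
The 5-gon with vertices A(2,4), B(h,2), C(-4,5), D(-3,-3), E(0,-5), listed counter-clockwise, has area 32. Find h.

0

The doubled signed area Σ (x_i y_{i+1} − x_{i+1} y_i) is linear in h.
With h=0 it equals 64; the coefficient of h is 1 (from the two edges through B).
So 1·h + 64 = 2·32 = 64 ⇒ h = 0.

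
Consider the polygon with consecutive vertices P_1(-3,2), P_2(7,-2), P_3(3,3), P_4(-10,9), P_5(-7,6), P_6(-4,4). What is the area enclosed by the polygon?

39.5

P_1→P_2: (-3)(-2) − (7)(2) = -8
P_2→P_3: (7)(3) − (3)(-2) = 27
P_3→P_4: (3)(9) − (-10)(3) = 57
P_4→P_5: (-10)(6) − (-7)(9) = 3
P_5→P_6: (-7)(4) − (-4)(6) = -4
P_6→P_1: (-4)(2) − (-3)(4) = 4
Σ = 79
Area = |Σ|/2 = 39.5.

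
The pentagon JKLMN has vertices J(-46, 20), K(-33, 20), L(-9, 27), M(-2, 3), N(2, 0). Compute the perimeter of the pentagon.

120

|JK| = √((13)² + (0)²) = √169 = 13
|KL| = √((24)² + (7)²) = √625 = 25
|LM| = √((7)² + (-24)²) = √625 = 25
|MN| = √((4)² + (-3)²) = √25 = 5
|NJ| = √((-48)² + (20)²) = √2704 = 52
Perimeter = 13 + 25 + 25 + 5 + 52 = 120.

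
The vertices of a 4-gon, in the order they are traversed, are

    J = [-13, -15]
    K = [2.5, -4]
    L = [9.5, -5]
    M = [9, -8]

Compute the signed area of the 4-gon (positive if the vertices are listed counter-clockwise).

-77.5

J→K: (-13)(-4) − (2.5)(-15) = 89.5
K→L: (2.5)(-5) − (9.5)(-4) = 25.5
L→M: (9.5)(-8) − (9)(-5) = -31
M→J: (9)(-15) − (-13)(-8) = -239
Σ = -155
Signed area = Σ/2 = -77.5 (negative ⇒ clockwise traversal).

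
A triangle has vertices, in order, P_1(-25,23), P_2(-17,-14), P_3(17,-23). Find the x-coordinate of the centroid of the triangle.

Apply Gauss's area formula. First the cross-terms c_i = x_i·y_{i+1} − x_{i+1}·y_i:
  741, 629, -184  ⇒  2A = 1186, A = 593.
Then Σ (x_i + x_{i+1})·c_i = -29650, so x̄ = -29650 / (6·593) = -25/3.

-25/3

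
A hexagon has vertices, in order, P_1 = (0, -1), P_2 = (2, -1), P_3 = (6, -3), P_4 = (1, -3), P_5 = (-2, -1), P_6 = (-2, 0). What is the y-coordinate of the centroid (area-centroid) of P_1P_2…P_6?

-1.9

Apply the surveyor's formula. First the cross-terms c_i = x_i·y_{i+1} − x_{i+1}·y_i:
  2, 0, -15, -7, -2, 2  ⇒  2A = -20, A = -10.
Then Σ (y_i + y_{i+1})·c_i = 114, so ȳ = 114 / (6·(-10)) = -1.9.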